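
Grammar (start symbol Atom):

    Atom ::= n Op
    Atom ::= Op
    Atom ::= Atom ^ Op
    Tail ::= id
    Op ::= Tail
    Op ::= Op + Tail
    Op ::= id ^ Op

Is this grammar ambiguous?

Ambiguous

Witness: id ^ id

Derivation 1: Atom ⇒ Op ⇒ id ^ Op ⇒ id ^ Tail ⇒ id ^ id
Derivation 2: Atom ⇒ Atom ^ Op ⇒ Op ^ Op ⇒ Tail ^ Op ⇒ id ^ Op ⇒ id ^ Tail ⇒ id ^ id

Two distinct leftmost derivations for the same string.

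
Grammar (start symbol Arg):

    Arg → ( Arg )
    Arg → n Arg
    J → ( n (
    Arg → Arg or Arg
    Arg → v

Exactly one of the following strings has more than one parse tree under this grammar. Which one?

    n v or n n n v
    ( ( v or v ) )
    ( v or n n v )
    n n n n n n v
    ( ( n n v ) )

n v or n n n v

n v or n n n v: 2 trees
( ( v or v ) ): 1 tree
( v or n n v ): 1 tree
n n n n n n v: 1 tree
( ( n n v ) ): 1 tree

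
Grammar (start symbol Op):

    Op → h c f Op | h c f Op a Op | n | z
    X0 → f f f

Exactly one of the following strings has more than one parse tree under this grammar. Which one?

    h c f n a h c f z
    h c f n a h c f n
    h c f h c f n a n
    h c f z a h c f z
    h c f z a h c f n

h c f n a h c f z: 1 tree
h c f n a h c f n: 1 tree
h c f h c f n a n: 2 trees
h c f z a h c f z: 1 tree
h c f z a h c f n: 1 tree

h c f h c f n a n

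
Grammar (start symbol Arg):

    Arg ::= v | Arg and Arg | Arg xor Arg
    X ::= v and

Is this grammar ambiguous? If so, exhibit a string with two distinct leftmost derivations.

Witness: v and v and v

Derivation 1: Arg ⇒ Arg and Arg ⇒ v and Arg ⇒ v and Arg and Arg ⇒ v and v and Arg ⇒ v and v and v
Derivation 2: Arg ⇒ Arg and Arg ⇒ Arg and Arg and Arg ⇒ v and Arg and Arg ⇒ v and v and Arg ⇒ v and v and v

Two distinct leftmost derivations for the same string.

Ambiguous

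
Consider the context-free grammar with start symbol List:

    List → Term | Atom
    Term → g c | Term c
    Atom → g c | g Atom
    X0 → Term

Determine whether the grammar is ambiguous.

Witness: g c

Derivation 1: List ⇒ Term ⇒ g c
Derivation 2: List ⇒ Atom ⇒ g c

Two distinct leftmost derivations for the same string.

Ambiguous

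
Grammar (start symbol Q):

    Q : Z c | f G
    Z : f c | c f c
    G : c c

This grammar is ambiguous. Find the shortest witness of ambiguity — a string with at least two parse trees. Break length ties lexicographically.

f c c

length 3: f c c has 2 parse trees

Two derivations of f c c:
  Q ⇒ Z c ⇒ f c c
  Q ⇒ f G ⇒ f c c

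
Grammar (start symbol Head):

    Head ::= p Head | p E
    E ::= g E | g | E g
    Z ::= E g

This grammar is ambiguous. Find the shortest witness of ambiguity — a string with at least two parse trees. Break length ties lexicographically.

length 2: no string has ≥2 trees
length 3: p g g has 2 parse trees

Two derivations of p g g:
  Head ⇒ p E ⇒ p g E ⇒ p g g
  Head ⇒ p E ⇒ p E g ⇒ p g g

p g g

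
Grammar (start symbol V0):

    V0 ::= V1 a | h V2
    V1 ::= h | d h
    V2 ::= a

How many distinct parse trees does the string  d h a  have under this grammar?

1

Parse trees for d h a:
  [V0 [V1 d h] a]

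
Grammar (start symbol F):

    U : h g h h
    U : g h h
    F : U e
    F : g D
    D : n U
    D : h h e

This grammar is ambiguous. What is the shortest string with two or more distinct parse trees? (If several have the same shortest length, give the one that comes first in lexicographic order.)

length 4: g h h e has 2 parse trees

Two derivations of g h h e:
  F ⇒ U e ⇒ g h h e
  F ⇒ g D ⇒ g h h e

g h h e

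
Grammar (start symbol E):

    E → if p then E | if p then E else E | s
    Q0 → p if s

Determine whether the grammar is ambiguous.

Ambiguous

Witness: if p then if p then s else s

Derivation 1: E ⇒ if p then E ⇒ if p then if p then E else E ⇒ if p then if p then s else E ⇒ if p then if p then s else s
Derivation 2: E ⇒ if p then E else E ⇒ if p then if p then E else E ⇒ if p then if p then s else E ⇒ if p then if p then s else s

Two distinct leftmost derivations for the same string.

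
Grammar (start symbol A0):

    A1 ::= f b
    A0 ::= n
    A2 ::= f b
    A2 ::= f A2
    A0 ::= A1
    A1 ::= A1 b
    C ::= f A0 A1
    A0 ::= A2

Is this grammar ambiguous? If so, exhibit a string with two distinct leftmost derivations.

Ambiguous

Witness: f b

Derivation 1: A0 ⇒ A1 ⇒ f b
Derivation 2: A0 ⇒ A2 ⇒ f b

Two distinct leftmost derivations for the same string.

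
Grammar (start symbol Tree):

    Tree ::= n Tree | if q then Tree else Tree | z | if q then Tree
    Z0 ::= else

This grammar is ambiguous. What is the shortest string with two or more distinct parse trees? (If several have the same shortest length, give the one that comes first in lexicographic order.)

length 1: no string has ≥2 trees
length 2: no string has ≥2 trees
length 3: no string has ≥2 trees
length 4: no string has ≥2 trees
length 5: no string has ≥2 trees
length 6: no string has ≥2 trees
length 7: no string has ≥2 trees
length 8: no string has ≥2 trees
length 9: if q then if q then z else z has 2 parse trees

Two derivations of if q then if q then z else z:
  Tree ⇒ if q then Tree else Tree ⇒ if q then if q then Tree else Tree ⇒ if q then if q then z else Tree ⇒ if q then if q then z else z
  Tree ⇒ if q then Tree ⇒ if q then if q then Tree else Tree ⇒ if q then if q then z else Tree ⇒ if q then if q then z else z

if q then if q then z else z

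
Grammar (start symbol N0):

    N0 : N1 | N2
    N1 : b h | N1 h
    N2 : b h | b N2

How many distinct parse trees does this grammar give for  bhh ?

Parse trees for bhh:
  [N0 [N1 [N1 b h] h]]

1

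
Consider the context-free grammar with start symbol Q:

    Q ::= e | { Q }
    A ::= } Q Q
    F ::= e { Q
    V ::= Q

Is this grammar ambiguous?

Unambiguous

(A, F, V are unreachable from Q, so their rules don't affect L(Q).) Each string is a nest of matched brackets around a single atom. An opening bracket forces the recursive rule; an atom forces the base rule.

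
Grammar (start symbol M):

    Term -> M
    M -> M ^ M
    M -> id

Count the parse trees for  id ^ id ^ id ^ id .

5

Parse trees for id ^ id ^ id ^ id:
  [M [M id] ^ [M [M id] ^ [M [M id] ^ [M id]]]]
  [M [M id] ^ [M [M [M id] ^ [M id]] ^ [M id]]]
  [M [M [M id] ^ [M id]] ^ [M [M id] ^ [M id]]]
  [M [M [M id] ^ [M [M id] ^ [M id]]] ^ [M id]]
  [M [M [M [M id] ^ [M id]] ^ [M id]] ^ [M id]]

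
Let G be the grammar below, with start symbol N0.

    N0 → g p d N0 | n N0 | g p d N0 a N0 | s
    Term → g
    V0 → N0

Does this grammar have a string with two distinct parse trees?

Ambiguous

Witness: g p d g p d s a s

Derivation 1: N0 ⇒ g p d N0 ⇒ g p d g p d N0 a N0 ⇒ g p d g p d s a N0 ⇒ g p d g p d s a s
Derivation 2: N0 ⇒ g p d N0 a N0 ⇒ g p d g p d N0 a N0 ⇒ g p d g p d s a N0 ⇒ g p d g p d s a s

Two distinct leftmost derivations for the same string.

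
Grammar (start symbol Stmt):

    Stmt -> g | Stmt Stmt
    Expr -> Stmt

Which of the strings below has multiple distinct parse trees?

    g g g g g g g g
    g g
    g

g g g g g g g g

g g g g g g g g: 429 trees
g g: 1 tree
g: 1 tree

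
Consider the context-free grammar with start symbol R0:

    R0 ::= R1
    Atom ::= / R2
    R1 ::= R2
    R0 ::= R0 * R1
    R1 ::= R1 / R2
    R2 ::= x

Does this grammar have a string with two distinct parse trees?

(Atom is unreachable from R0, so its rules don't affect L(R0).) R0 → R0 * R1 | R1  ;  R1 → R1 / R2 | R2  — a left-associative chain with R2 at the bottom. Each string factors uniquely by precedence.

Unambiguous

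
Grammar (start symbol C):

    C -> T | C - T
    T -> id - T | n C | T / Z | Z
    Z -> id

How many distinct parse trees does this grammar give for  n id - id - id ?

Parse trees for n id - id - id:
  [C [T n [C [T id - [T id - [T [Z id]]]]]]]
  [C [T n [C [C [T [Z id]]] - [T id - [T [Z id]]]]]]
  [C [T n [C [C [T id - [T [Z id]]]] - [T [Z id]]]]]
  [C [T n [C [C [C [T [Z id]]] - [T [Z id]]] - [T [Z id]]]]]
  [C [C [T n [C [T [Z id]]]]] - [T id - [T [Z id]]]]
  [C [C [T n [C [T id - [T [Z id]]]]]] - [T [Z id]]]
  [C [C [T n [C [C [T [Z id]]] - [T [Z id]]]]] - [T [Z id]]]
  [C [C [C [T n [C [T [Z id]]]]] - [T [Z id]]] - [T [Z id]]]

8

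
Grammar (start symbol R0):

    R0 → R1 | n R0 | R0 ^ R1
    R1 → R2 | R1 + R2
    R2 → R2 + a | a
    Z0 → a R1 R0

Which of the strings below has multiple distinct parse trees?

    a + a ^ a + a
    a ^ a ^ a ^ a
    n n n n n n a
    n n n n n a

a + a ^ a + a: 4 trees
a ^ a ^ a ^ a: 1 tree
n n n n n n a: 1 tree
n n n n n a: 1 tree

a + a ^ a + a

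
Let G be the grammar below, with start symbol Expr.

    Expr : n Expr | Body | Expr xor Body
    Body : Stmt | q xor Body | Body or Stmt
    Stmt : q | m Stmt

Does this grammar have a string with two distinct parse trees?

Witness: q xor q

Derivation 1: Expr ⇒ Body ⇒ q xor Body ⇒ q xor Stmt ⇒ q xor q
Derivation 2: Expr ⇒ Expr xor Body ⇒ Body xor Body ⇒ Stmt xor Body ⇒ q xor Body ⇒ q xor Stmt ⇒ q xor q

Two distinct leftmost derivations for the same string.

Ambiguous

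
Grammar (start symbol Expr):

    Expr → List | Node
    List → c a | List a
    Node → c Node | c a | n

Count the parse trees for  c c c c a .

1

Parse trees for c c c c a:
  [Expr [Node c [Node c [Node c [Node c a]]]]]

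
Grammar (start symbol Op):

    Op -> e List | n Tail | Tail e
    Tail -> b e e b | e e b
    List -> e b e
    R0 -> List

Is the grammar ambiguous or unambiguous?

Witness: e e b e

Derivation 1: Op ⇒ e List ⇒ e e b e
Derivation 2: Op ⇒ Tail e ⇒ e e b e

Two distinct leftmost derivations for the same string.

Ambiguous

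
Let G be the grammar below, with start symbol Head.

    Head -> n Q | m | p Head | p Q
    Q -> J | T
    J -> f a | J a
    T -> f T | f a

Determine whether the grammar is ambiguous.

Ambiguous

Witness: n f a

Derivation 1: Head ⇒ n Q ⇒ n J ⇒ n f a
Derivation 2: Head ⇒ n Q ⇒ n T ⇒ n f a

Two distinct leftmost derivations for the same string.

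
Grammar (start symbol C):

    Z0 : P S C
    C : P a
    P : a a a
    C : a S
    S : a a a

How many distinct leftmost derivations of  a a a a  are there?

2

Parse trees for a a a a:
  [C [P a a a] a]
  [C a [S a a a]]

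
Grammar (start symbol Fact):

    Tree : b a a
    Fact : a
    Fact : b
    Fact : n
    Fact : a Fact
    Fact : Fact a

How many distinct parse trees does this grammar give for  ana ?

2

Parse trees for ana:
  [Fact a [Fact [Fact n] a]]
  [Fact [Fact a [Fact n]] a]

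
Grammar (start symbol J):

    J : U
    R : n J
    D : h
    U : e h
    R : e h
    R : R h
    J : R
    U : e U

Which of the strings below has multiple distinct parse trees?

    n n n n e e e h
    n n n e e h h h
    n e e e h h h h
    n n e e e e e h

n n n n e e e h: 1 tree
n n n e e h h h: 6 trees
n e e e h h h h: 1 tree
n n e e e e e h: 1 tree

n n n e e h h h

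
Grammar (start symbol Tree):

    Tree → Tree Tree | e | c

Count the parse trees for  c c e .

2

Parse trees for c c e:
  [Tree [Tree c] [Tree [Tree c] [Tree e]]]
  [Tree [Tree [Tree c] [Tree c]] [Tree e]]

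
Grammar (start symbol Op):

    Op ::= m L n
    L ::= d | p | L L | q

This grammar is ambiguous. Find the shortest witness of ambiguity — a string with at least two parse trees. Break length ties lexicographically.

length 3: no string has ≥2 trees
length 4: no string has ≥2 trees
length 5: m d d d n has 2 parse trees

Two derivations of m d d d n:
  Op ⇒ m L n ⇒ m L L n ⇒ m d L n ⇒ m d L L n ⇒ m d d L n ⇒ m d d d n
  Op ⇒ m L n ⇒ m L L n ⇒ m L L L n ⇒ m d L L n ⇒ m d d L n ⇒ m d d d n

m d d d n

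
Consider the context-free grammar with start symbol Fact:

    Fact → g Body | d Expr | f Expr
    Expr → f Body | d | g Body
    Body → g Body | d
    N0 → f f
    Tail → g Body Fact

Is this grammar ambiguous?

Only Fact, Expr, Body are reachable from Fact; ignoring the rest: The reachable rules are right-linear with at most one rule per (nonterminal, next-terminal) pair. Each input token forces the next rule, so parsing is deterministic.

Unambiguous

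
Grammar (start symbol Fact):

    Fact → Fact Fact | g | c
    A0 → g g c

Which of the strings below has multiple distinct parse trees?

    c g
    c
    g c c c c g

g c c c c g

c g: 1 tree
c: 1 tree
g c c c c g: 42 trees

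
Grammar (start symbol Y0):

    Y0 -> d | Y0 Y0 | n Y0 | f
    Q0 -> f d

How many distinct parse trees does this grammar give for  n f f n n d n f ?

Parse trees for n f f n n d n f (showing first 6 of 24):
  [Y0 [Y0 n [Y0 f]] [Y0 [Y0 f] [Y0 [Y0 n [Y0 n [Y0 d]]] [Y0 n [Y0 f]]]]]
  [Y0 [Y0 n [Y0 f]] [Y0 [Y0 f] [Y0 n [Y0 [Y0 n [Y0 d]] [Y0 n [Y0 f]]]]]]
  [Y0 [Y0 n [Y0 f]] [Y0 [Y0 f] [Y0 n [Y0 n [Y0 [Y0 d] [Y0 n [Y0 f]]]]]]]
  [Y0 [Y0 n [Y0 f]] [Y0 [Y0 [Y0 f] [Y0 n [Y0 n [Y0 d]]]] [Y0 n [Y0 f]]]]
  [Y0 [Y0 [Y0 n [Y0 f]] [Y0 f]] [Y0 [Y0 n [Y0 n [Y0 d]]] [Y0 n [Y0 f]]]]
  [Y0 [Y0 [Y0 n [Y0 f]] [Y0 f]] [Y0 n [Y0 [Y0 n [Y0 d]] [Y0 n [Y0 f]]]]]

24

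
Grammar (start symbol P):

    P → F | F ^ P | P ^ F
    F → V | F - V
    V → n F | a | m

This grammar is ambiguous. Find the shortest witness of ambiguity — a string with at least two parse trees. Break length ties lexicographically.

a ^ a

length 1: no string has ≥2 trees
length 2: no string has ≥2 trees
length 3: a ^ a has 2 parse trees

Two derivations of a ^ a:
  P ⇒ F ^ P ⇒ V ^ P ⇒ a ^ P ⇒ a ^ F ⇒ a ^ V ⇒ a ^ a
  P ⇒ P ^ F ⇒ F ^ F ⇒ V ^ F ⇒ a ^ F ⇒ a ^ V ⇒ a ^ a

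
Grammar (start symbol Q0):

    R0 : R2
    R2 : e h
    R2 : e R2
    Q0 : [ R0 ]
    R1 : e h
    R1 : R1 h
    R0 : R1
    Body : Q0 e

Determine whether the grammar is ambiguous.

Ambiguous

Witness: [ e h ]

Derivation 1: Q0 ⇒ [ R0 ] ⇒ [ R2 ] ⇒ [ e h ]
Derivation 2: Q0 ⇒ [ R0 ] ⇒ [ R1 ] ⇒ [ e h ]

Two distinct leftmost derivations for the same string.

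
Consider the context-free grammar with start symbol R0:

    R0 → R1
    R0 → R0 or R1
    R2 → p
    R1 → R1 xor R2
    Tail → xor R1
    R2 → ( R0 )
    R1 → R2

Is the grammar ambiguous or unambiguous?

Unambiguous

Only R0, R1, R2 are reachable from R0; ignoring the rest: The grammar is stratified — R0 handles 'or' (left-recursive), R1 handles 'xor', R2 atoms. Each operator has a fixed associativity and precedence level, so every string has one parse.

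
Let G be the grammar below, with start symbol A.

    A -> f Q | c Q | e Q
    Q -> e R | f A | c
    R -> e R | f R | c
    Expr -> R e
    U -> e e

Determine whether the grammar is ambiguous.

Unambiguous

Only A, Q, R are reachable from A; ignoring the rest: Restricted to the reachable nonterminals, every rule has the form A → t or A → t B, and no two rules for the same A share a first terminal. The grammar encodes a DFA — one run per string.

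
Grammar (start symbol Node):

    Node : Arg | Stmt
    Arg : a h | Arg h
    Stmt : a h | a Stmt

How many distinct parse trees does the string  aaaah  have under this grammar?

1

Parse trees for aaaah:
  [Node [Stmt a [Stmt a [Stmt a [Stmt a h]]]]]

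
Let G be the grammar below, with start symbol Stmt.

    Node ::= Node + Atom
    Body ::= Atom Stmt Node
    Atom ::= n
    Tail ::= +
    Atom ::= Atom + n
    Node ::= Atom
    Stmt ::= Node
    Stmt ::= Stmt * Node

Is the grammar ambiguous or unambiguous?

Witness: n + n

Derivation 1: Stmt ⇒ Node ⇒ Node + Atom ⇒ Atom + Atom ⇒ n + Atom ⇒ n + n
Derivation 2: Stmt ⇒ Node ⇒ Atom ⇒ Atom + n ⇒ n + n

Two distinct leftmost derivations for the same string.

Ambiguous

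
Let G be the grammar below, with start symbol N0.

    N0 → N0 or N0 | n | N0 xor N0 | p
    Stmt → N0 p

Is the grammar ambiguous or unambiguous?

Ambiguous

Witness: n or n or n

Derivation 1: N0 ⇒ N0 or N0 ⇒ N0 or N0 or N0 ⇒ n or N0 or N0 ⇒ n or n or N0 ⇒ n or n or n
Derivation 2: N0 ⇒ N0 or N0 ⇒ n or N0 ⇒ n or N0 or N0 ⇒ n or n or N0 ⇒ n or n or n

Two distinct leftmost derivations for the same string.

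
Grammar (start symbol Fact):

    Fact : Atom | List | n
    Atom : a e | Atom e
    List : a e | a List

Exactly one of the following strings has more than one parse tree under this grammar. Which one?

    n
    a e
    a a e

n: 1 tree
a e: 2 trees
a a e: 1 tree

a e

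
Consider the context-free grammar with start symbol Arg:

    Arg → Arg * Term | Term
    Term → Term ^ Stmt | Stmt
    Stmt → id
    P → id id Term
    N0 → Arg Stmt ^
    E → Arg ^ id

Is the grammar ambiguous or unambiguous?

Only Arg, Term, Stmt are reachable from Arg; ignoring the rest: Arg → Arg * Term | Term  ;  Term → Term ^ Stmt | Stmt  — a left-associative chain with Stmt at the bottom. Each string factors uniquely by precedence.

Unambiguous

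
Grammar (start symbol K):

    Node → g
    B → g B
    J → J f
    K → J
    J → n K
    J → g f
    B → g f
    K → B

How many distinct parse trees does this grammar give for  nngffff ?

14

Parse trees for nngffff (showing first 6 of 14):
  [K [J [J [J [J n [K [J n [K [J g f]]]]] f] f] f]]
  [K [J [J [J [J n [K [J n [K [B g f]]]]] f] f] f]]
  [K [J [J [J n [K [J [J n [K [J g f]]] f]]] f] f]]
  [K [J [J [J n [K [J [J n [K [B g f]]] f]]] f] f]]
  [K [J [J [J n [K [J n [K [J [J g f] f]]]]] f] f]]
  [K [J [J n [K [J [J [J n [K [J g f]]] f] f]]] f]]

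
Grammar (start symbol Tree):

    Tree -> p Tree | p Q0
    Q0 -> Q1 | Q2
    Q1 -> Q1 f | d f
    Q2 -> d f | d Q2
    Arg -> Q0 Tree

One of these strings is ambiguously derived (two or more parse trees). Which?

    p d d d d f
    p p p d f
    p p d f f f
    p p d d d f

p p p d f

p d d d d f: 1 tree
p p p d f: 2 trees
p p d f f f: 1 tree
p p d d d f: 1 tree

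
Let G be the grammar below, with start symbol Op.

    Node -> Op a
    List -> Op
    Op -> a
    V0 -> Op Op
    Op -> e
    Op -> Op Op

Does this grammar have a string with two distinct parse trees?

Ambiguous

Witness: a a a

Derivation 1: Op ⇒ Op Op ⇒ a Op ⇒ a Op Op ⇒ a a Op ⇒ a a a
Derivation 2: Op ⇒ Op Op ⇒ Op Op Op ⇒ a Op Op ⇒ a a Op ⇒ a a a

Two distinct leftmost derivations for the same string.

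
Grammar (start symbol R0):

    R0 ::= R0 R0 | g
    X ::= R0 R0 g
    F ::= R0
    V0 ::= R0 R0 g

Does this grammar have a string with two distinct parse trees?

Ambiguous

Witness: g g g

Derivation 1: R0 ⇒ R0 R0 ⇒ R0 R0 R0 ⇒ g R0 R0 ⇒ g g R0 ⇒ g g g
Derivation 2: R0 ⇒ R0 R0 ⇒ g R0 ⇒ g R0 R0 ⇒ g g R0 ⇒ g g g

Two distinct leftmost derivations for the same string.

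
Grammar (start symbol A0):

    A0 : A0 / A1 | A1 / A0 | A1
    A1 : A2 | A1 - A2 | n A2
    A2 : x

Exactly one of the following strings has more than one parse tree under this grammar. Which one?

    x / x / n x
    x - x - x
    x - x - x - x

x / x / n x: 4 trees
x - x - x: 1 tree
x - x - x - x: 1 tree

x / x / n x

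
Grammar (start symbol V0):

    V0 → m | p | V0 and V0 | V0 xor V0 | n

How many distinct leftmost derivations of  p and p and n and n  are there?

Parse trees for p and p and n and n:
  [V0 [V0 p] and [V0 [V0 p] and [V0 [V0 n] and [V0 n]]]]
  [V0 [V0 p] and [V0 [V0 [V0 p] and [V0 n]] and [V0 n]]]
  [V0 [V0 [V0 p] and [V0 p]] and [V0 [V0 n] and [V0 n]]]
  [V0 [V0 [V0 p] and [V0 [V0 p] and [V0 n]]] and [V0 n]]
  [V0 [V0 [V0 [V0 p] and [V0 p]] and [V0 n]] and [V0 n]]

5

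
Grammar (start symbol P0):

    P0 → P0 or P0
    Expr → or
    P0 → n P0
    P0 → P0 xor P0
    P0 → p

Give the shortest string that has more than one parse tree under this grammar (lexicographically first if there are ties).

n p or p

length 1: no string has ≥2 trees
length 2: no string has ≥2 trees
length 3: no string has ≥2 trees
length 4: n p or p has 2 parse trees

Two derivations of n p or p:
  P0 ⇒ P0 or P0 ⇒ n P0 or P0 ⇒ n p or P0 ⇒ n p or p
  P0 ⇒ n P0 ⇒ n P0 or P0 ⇒ n p or P0 ⇒ n p or p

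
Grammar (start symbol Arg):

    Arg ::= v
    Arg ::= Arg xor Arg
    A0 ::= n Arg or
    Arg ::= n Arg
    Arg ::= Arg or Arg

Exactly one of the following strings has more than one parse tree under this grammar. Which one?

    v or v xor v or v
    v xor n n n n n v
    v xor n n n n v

v or v xor v or v: 5 trees
v xor n n n n n v: 1 tree
v xor n n n n v: 1 tree

v or v xor v or v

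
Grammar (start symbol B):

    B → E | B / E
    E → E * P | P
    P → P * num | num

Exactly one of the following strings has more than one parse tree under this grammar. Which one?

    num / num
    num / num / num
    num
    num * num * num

num * num * num

num / num: 1 tree
num / num / num: 1 tree
num: 1 tree
num * num * num: 4 trees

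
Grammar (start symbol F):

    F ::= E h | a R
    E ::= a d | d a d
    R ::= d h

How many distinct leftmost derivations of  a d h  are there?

2

Parse trees for a d h:
  [F [E a d] h]
  [F a [R d h]]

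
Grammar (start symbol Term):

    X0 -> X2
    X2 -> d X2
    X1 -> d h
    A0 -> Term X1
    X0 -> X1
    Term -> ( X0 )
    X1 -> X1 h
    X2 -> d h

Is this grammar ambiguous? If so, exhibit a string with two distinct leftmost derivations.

Witness: ( d h )

Derivation 1: Term ⇒ ( X0 ) ⇒ ( X2 ) ⇒ ( d h )
Derivation 2: Term ⇒ ( X0 ) ⇒ ( X1 ) ⇒ ( d h )

Two distinct leftmost derivations for the same string.

Ambiguous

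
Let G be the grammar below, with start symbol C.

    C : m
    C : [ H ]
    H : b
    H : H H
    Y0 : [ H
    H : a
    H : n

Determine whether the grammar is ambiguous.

Ambiguous

Witness: [ a a a ]

Derivation 1: C ⇒ [ H ] ⇒ [ H H ] ⇒ [ H H H ] ⇒ [ a H H ] ⇒ [ a a H ] ⇒ [ a a a ]
Derivation 2: C ⇒ [ H ] ⇒ [ H H ] ⇒ [ a H ] ⇒ [ a H H ] ⇒ [ a a H ] ⇒ [ a a a ]

Two distinct leftmost derivations for the same string.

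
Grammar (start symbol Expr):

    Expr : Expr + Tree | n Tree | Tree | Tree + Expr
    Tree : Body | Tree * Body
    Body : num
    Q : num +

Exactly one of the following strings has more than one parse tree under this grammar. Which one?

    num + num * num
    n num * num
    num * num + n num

num + num * num: 2 trees
n num * num: 1 tree
num * num + n num: 1 tree

num + num * num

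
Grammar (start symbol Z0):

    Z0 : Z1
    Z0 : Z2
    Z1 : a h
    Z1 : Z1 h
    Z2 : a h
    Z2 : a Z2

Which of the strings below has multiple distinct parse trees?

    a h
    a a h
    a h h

a h: 2 trees
a a h: 1 tree
a h h: 1 tree

a h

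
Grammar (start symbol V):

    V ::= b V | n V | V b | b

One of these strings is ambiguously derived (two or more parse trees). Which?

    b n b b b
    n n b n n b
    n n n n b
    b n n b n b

b n b b b: 11 trees
n n b n n b: 1 tree
n n n n b: 1 tree
b n n b n b: 1 tree

b n b b b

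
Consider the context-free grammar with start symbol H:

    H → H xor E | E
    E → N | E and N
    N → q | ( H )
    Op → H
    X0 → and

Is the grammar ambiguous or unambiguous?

Unambiguous

(Op, X0 are unreachable from H, so their rules don't affect L(H).) This is a standard precedence ladder (H over E over N), with each level left-recursive on its own operator ('xor' at H, 'and' at E). That structure is LR(1), hence unambiguous.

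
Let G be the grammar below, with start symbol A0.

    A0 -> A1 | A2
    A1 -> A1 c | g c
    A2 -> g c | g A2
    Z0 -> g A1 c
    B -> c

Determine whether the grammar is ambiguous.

Ambiguous

Witness: g c

Derivation 1: A0 ⇒ A1 ⇒ g c
Derivation 2: A0 ⇒ A2 ⇒ g c

Two distinct leftmost derivations for the same string.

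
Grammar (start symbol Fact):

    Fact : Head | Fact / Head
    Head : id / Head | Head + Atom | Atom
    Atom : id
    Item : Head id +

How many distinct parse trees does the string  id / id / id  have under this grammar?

Parse trees for id / id / id:
  [Fact [Head id / [Head id / [Head [Atom id]]]]]
  [Fact [Fact [Head [Atom id]]] / [Head id / [Head [Atom id]]]]
  [Fact [Fact [Head id / [Head [Atom id]]]] / [Head [Atom id]]]
  [Fact [Fact [Fact [Head [Atom id]]] / [Head [Atom id]]] / [Head [Atom id]]]

4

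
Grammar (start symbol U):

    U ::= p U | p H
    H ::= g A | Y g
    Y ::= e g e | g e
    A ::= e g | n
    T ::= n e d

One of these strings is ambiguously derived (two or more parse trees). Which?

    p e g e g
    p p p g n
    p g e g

p e g e g: 1 tree
p p p g n: 1 tree
p g e g: 2 trees

p g e g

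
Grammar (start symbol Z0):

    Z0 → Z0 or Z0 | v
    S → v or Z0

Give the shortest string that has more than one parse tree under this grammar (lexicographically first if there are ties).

length 1: no string has ≥2 trees
length 3: no string has ≥2 trees
length 5: v or v or v has 2 parse trees

Two derivations of v or v or v:
  Z0 ⇒ Z0 or Z0 ⇒ Z0 or Z0 or Z0 ⇒ v or Z0 or Z0 ⇒ v or v or Z0 ⇒ v or v or v
  Z0 ⇒ Z0 or Z0 ⇒ v or Z0 ⇒ v or Z0 or Z0 ⇒ v or v or Z0 ⇒ v or v or v

v or v or v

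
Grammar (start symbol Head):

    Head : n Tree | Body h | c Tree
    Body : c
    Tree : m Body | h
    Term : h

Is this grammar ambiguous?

Witness: c h

Derivation 1: Head ⇒ Body h ⇒ c h
Derivation 2: Head ⇒ c Tree ⇒ c h

Two distinct leftmost derivations for the same string.

Ambiguous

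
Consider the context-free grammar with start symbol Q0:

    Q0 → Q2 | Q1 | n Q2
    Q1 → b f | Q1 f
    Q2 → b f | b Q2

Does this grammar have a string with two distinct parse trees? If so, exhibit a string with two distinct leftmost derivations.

Witness: b f

Derivation 1: Q0 ⇒ Q2 ⇒ b f
Derivation 2: Q0 ⇒ Q1 ⇒ b f

Two distinct leftmost derivations for the same string.

Ambiguous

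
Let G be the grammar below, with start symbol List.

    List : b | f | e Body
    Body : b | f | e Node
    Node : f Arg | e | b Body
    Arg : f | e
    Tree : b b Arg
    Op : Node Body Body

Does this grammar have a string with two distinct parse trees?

(Tree, Op are unreachable from List, so their rules don't affect L(List).) The reachable rules are right-linear with at most one rule per (nonterminal, next-terminal) pair. Each input token forces the next rule, so parsing is deterministic.

Unambiguous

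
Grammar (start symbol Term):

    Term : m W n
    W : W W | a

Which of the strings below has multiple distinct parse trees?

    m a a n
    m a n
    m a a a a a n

m a a a a a n

m a a n: 1 tree
m a n: 1 tree
m a a a a a n: 14 trees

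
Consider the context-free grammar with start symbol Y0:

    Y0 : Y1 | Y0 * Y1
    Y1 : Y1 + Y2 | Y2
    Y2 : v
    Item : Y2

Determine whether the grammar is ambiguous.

Unambiguous

(Item is unreachable from Y0, so its rules don't affect L(Y0).) Y0 → Y0 * Y1 | Y1  ;  Y1 → Y1 + Y2 | Y2  — a left-associative chain with Y2 at the bottom. Each string factors uniquely by precedence.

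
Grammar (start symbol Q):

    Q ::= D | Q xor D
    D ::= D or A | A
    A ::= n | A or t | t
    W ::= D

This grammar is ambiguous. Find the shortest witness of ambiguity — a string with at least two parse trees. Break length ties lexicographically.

n or t

length 1: no string has ≥2 trees
length 3: n or t has 2 parse trees

Two derivations of n or t:
  Q ⇒ D ⇒ D or A ⇒ A or A ⇒ n or A ⇒ n or t
  Q ⇒ D ⇒ A ⇒ A or t ⇒ n or t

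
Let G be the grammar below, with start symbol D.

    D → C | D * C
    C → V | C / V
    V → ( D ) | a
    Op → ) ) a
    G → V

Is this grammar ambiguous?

Unambiguous

(Op, G are unreachable from D, so their rules don't affect L(D).) This is a standard precedence ladder (D over C over V), with each level left-recursive on its own operator ('*' at D, '/' at C). That structure is LR(1), hence unambiguous.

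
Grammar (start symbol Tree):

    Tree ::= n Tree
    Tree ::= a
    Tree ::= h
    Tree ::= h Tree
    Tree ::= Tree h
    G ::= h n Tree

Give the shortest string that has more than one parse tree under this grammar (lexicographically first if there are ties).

length 1: no string has ≥2 trees
length 2: h h has 2 parse trees

Two derivations of h h:
  Tree ⇒ h Tree ⇒ h h
  Tree ⇒ Tree h ⇒ h h

h h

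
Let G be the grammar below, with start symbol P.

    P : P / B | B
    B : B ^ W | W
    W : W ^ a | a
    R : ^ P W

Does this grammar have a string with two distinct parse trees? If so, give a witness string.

Witness: a ^ a

Derivation 1: P ⇒ B ⇒ B ^ W ⇒ W ^ W ⇒ a ^ W ⇒ a ^ a
Derivation 2: P ⇒ B ⇒ W ⇒ W ^ a ⇒ a ^ a

Two distinct leftmost derivations for the same string.

Ambiguous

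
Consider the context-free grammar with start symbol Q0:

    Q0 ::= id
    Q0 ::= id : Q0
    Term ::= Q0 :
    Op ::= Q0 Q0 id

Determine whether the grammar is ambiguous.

Unambiguous

(Term, Op are unreachable from Q0, so their rules don't affect L(Q0).) The reachable grammar is A → atom sep A | atom. Each atom is followed by either the separator (recurse) or end-of-string (stop) — no choice point.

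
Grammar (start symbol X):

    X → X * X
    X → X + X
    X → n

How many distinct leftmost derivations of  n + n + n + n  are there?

5

Parse trees for n + n + n + n:
  [X [X n] + [X [X n] + [X [X n] + [X n]]]]
  [X [X n] + [X [X [X n] + [X n]] + [X n]]]
  [X [X [X n] + [X n]] + [X [X n] + [X n]]]
  [X [X [X n] + [X [X n] + [X n]]] + [X n]]
  [X [X [X [X n] + [X n]] + [X n]] + [X n]]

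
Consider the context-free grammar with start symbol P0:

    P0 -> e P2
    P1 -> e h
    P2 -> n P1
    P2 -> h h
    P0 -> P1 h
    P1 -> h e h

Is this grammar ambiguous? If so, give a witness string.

Ambiguous

Witness: e h h

Derivation 1: P0 ⇒ e P2 ⇒ e h h
Derivation 2: P0 ⇒ P1 h ⇒ e h h

Two distinct leftmost derivations for the same string.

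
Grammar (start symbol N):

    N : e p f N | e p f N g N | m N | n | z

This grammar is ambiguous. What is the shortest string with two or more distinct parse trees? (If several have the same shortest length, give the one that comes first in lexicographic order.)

e p f e p f n g n

length 1: no string has ≥2 trees
length 2: no string has ≥2 trees
length 3: no string has ≥2 trees
length 4: no string has ≥2 trees
length 5: no string has ≥2 trees
length 6: no string has ≥2 trees
length 7: no string has ≥2 trees
length 8: no string has ≥2 trees
length 9: e p f e p f n g n has 2 parse trees

Two derivations of e p f e p f n g n:
  N ⇒ e p f N ⇒ e p f e p f N g N ⇒ e p f e p f n g N ⇒ e p f e p f n g n
  N ⇒ e p f N g N ⇒ e p f e p f N g N ⇒ e p f e p f n g N ⇒ e p f e p f n g n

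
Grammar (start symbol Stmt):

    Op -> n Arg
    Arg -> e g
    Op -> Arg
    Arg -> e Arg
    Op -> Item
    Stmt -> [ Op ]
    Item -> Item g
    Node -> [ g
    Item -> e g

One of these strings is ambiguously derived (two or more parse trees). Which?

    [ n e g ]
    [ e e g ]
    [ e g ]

[ e g ]

[ n e g ]: 1 tree
[ e e g ]: 1 tree
[ e g ]: 2 trees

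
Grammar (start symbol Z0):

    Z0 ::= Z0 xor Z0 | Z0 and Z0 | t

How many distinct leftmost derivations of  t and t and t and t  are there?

5

Parse trees for t and t and t and t:
  [Z0 [Z0 t] and [Z0 [Z0 t] and [Z0 [Z0 t] and [Z0 t]]]]
  [Z0 [Z0 t] and [Z0 [Z0 [Z0 t] and [Z0 t]] and [Z0 t]]]
  [Z0 [Z0 [Z0 t] and [Z0 t]] and [Z0 [Z0 t] and [Z0 t]]]
  [Z0 [Z0 [Z0 t] and [Z0 [Z0 t] and [Z0 t]]] and [Z0 t]]
  [Z0 [Z0 [Z0 [Z0 t] and [Z0 t]] and [Z0 t]] and [Z0 t]]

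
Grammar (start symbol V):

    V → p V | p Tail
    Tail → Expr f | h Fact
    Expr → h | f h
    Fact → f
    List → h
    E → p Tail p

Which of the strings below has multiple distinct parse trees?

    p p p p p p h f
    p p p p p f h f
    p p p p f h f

p p p p p p h f: 2 trees
p p p p p f h f: 1 tree
p p p p f h f: 1 tree

p p p p p p h f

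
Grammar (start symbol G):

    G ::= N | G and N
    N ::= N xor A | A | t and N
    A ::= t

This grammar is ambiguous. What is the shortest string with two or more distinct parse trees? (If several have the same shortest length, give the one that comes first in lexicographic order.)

t and t

length 1: no string has ≥2 trees
length 3: t and t has 2 parse trees

Two derivations of t and t:
  G ⇒ N ⇒ t and N ⇒ t and A ⇒ t and t
  G ⇒ G and N ⇒ N and N ⇒ A and N ⇒ t and N ⇒ t and A ⇒ t and t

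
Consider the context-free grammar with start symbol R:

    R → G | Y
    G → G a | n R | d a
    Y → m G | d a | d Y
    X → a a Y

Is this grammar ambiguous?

Witness: d a

Derivation 1: R ⇒ G ⇒ d a
Derivation 2: R ⇒ Y ⇒ d a

Two distinct leftmost derivations for the same string.

Ambiguous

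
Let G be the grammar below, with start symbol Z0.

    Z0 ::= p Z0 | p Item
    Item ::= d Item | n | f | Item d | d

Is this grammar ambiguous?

Ambiguous

Witness: p d d

Derivation 1: Z0 ⇒ p Item ⇒ p d Item ⇒ p d d
Derivation 2: Z0 ⇒ p Item ⇒ p Item d ⇒ p d d

Two distinct leftmost derivations for the same string.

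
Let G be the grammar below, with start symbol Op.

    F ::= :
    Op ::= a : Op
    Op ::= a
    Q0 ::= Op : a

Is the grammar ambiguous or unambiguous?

Unambiguous

(Q0, F are unreachable from Op, so their rules don't affect L(Op).) The reachable grammar is A → atom sep A | atom. Each atom is followed by either the separator (recurse) or end-of-string (stop) — no choice point.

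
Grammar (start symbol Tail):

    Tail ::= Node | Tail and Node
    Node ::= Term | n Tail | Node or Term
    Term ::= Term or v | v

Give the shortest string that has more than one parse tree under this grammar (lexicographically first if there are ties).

v or v

length 1: no string has ≥2 trees
length 2: no string has ≥2 trees
length 3: v or v has 2 parse trees

Two derivations of v or v:
  Tail ⇒ Node ⇒ Term ⇒ Term or v ⇒ v or v
  Tail ⇒ Node ⇒ Node or Term ⇒ Term or Term ⇒ v or Term ⇒ v or v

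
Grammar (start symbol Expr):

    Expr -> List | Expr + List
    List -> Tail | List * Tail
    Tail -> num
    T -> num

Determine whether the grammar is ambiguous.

Only Expr, List, Tail are reachable from Expr; ignoring the rest: The grammar is stratified — Expr handles '+' (left-recursive), List handles '*', Tail atoms. Each operator has a fixed associativity and precedence level, so every string has one parse.

Unambiguous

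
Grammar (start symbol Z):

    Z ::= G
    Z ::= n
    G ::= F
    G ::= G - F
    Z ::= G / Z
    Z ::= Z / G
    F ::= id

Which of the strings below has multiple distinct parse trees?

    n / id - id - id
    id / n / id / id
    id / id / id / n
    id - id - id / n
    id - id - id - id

id / n / id / id

n / id - id - id: 1 tree
id / n / id / id: 3 trees
id / id / id / n: 1 tree
id - id - id / n: 1 tree
id - id - id - id: 1 tree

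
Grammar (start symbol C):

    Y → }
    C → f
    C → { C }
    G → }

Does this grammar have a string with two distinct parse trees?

Unambiguous

Only C is reachable from C; ignoring the rest: Each string is a nest of matched brackets around a single atom. An opening bracket forces the recursive rule; an atom forces the base rule.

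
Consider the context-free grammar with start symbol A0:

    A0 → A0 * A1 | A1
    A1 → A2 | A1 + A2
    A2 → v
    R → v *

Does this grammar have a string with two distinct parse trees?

Only A0, A1, A2 are reachable from A0; ignoring the rest: The grammar is stratified — A0 handles '*' (left-recursive), A1 handles '+', A2 atoms. Each operator has a fixed associativity and precedence level, so every string has one parse.

Unambiguous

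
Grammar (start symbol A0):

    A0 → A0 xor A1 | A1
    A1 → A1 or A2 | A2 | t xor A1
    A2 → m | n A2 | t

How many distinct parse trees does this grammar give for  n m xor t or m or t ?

Parse trees for n m xor t or m or t:
  [A0 [A0 [A1 [A2 n [A2 m]]]] xor [A1 [A1 [A1 [A2 t]] or [A2 m]] or [A2 t]]]

1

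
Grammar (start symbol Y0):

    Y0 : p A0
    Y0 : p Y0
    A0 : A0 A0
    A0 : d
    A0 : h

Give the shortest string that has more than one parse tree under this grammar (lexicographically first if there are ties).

length 2: no string has ≥2 trees
length 3: no string has ≥2 trees
length 4: p d d d has 2 parse trees

Two derivations of p d d d:
  Y0 ⇒ p A0 ⇒ p A0 A0 ⇒ p A0 A0 A0 ⇒ p d A0 A0 ⇒ p d d A0 ⇒ p d d d
  Y0 ⇒ p A0 ⇒ p A0 A0 ⇒ p d A0 ⇒ p d A0 A0 ⇒ p d d A0 ⇒ p d d d

p d d d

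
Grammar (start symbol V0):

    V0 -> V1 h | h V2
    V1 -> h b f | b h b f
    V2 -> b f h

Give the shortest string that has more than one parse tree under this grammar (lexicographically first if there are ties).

length 4: h b f h has 2 parse trees

Two derivations of h b f h:
  V0 ⇒ V1 h ⇒ h b f h
  V0 ⇒ h V2 ⇒ h b f h

h b f h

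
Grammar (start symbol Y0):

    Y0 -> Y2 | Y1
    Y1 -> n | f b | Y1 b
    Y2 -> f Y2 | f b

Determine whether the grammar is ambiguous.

Ambiguous

Witness: f b

Derivation 1: Y0 ⇒ Y2 ⇒ f b
Derivation 2: Y0 ⇒ Y1 ⇒ f b

Two distinct leftmost derivations for the same string.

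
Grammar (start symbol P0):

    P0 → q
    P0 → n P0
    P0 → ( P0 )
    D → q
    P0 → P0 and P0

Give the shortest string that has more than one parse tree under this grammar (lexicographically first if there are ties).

n q and q

length 1: no string has ≥2 trees
length 2: no string has ≥2 trees
length 3: no string has ≥2 trees
length 4: n q and q has 2 parse trees

Two derivations of n q and q:
  P0 ⇒ n P0 ⇒ n P0 and P0 ⇒ n q and P0 ⇒ n q and q
  P0 ⇒ P0 and P0 ⇒ n P0 and P0 ⇒ n q and P0 ⇒ n q and q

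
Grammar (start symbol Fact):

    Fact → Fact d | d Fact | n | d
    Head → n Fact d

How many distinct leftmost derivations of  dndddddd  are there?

7

Parse trees for dndddddd:
  [Fact [Fact [Fact [Fact [Fact [Fact [Fact d [Fact n]] d] d] d] d] d] d]
  [Fact [Fact [Fact [Fact [Fact [Fact d [Fact [Fact n] d]] d] d] d] d] d]
  [Fact [Fact [Fact [Fact [Fact d [Fact [Fact [Fact n] d] d]] d] d] d] d]
  [Fact [Fact [Fact [Fact d [Fact [Fact [Fact [Fact n] d] d] d]] d] d] d]
  [Fact [Fact [Fact d [Fact [Fact [Fact [Fact [Fact n] d] d] d] d]] d] d]
  [Fact [Fact d [Fact [Fact [Fact [Fact [Fact [Fact n] d] d] d] d] d]] d]
  [Fact d [Fact [Fact [Fact [Fact [Fact [Fact [Fact n] d] d] d] d] d] d]]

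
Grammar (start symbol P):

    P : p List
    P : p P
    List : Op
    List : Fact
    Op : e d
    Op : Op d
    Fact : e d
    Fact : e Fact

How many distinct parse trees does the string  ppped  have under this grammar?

2

Parse trees for ppped:
  [P p [P p [P p [List [Op e d]]]]]
  [P p [P p [P p [List [Fact e d]]]]]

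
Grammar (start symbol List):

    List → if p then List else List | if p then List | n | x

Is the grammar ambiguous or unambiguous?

Witness: if p then if p then n else n

Derivation 1: List ⇒ if p then List else List ⇒ if p then if p then List else List ⇒ if p then if p then n else List ⇒ if p then if p then n else n
Derivation 2: List ⇒ if p then List ⇒ if p then if p then List else List ⇒ if p then if p then n else List ⇒ if p then if p then n else n

Two distinct leftmost derivations for the same string.

Ambiguous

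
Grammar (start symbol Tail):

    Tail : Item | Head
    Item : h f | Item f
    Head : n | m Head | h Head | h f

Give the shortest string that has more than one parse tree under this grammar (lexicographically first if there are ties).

length 1: no string has ≥2 trees
length 2: h f has 2 parse trees

Two derivations of h f:
  Tail ⇒ Item ⇒ h f
  Tail ⇒ Head ⇒ h f

h f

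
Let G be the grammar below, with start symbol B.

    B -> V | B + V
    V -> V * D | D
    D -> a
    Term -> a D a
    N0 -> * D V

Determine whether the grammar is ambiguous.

Only B, V, D are reachable from B; ignoring the rest: This is a standard precedence ladder (B over V over D), with each level left-recursive on its own operator ('+' at B, '*' at V). That structure is LR(1), hence unambiguous.

Unambiguous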